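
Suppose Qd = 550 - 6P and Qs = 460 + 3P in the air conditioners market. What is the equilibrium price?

P* = 10

Set Qd = Qs: 550 - 6P = 460 + 3P.
90 = 9P, so P* = 10.
Q* = 550 − 6(10) = 490.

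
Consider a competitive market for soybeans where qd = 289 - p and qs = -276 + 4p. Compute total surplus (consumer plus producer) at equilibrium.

Total surplus = 19360

Equilibrium: 289 - p = -276 + 4p gives p* = 113, q* = 176.
Demand choke price: p = 289; supply starts at p = 69.
CS = ½(289 − 113)(176) = 15488; PS = ½(113 − 69)(176) = 3872.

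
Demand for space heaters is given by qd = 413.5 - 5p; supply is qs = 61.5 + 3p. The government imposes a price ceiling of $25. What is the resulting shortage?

Shortage = 152

Equilibrium price would be p* = 44, so the ceiling at 25 binds.
At p = 25: qd = 413.5 − 5(25) = 288.5, qs = 61.5 + 3(25) = 136.5.
Shortage = 288.5 − 136.5 = 152.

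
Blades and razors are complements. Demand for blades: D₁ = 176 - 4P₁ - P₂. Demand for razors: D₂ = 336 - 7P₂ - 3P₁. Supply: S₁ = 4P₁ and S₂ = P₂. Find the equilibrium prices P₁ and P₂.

Market 1: 176 - 4P₁ - P₂ = 4P₁ → 8P₁ + P₂ = 176.
Market 2: 8P₂ + 3P₁ = 336.
Eliminating P₂: 8×(1) − 1×(2) gives 61P₁ = 1072, so P₁ = 1072/61.
Back-substitute into (2): P₂ = (336 − 3×1072/61) / 8 = 2160/61.

P₁ = 1072/61, P₂ = 2160/61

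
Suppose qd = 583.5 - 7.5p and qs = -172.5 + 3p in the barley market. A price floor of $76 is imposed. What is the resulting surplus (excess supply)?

Surplus = 42

Equilibrium price would be p* = 72, so the floor at 76 binds.
At p = 76: qd = 13.5, qs = 55.5.
Surplus = 55.5 − 13.5 = 42.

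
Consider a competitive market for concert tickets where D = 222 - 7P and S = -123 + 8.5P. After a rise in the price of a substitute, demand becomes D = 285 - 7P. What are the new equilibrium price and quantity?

P' = 816/31, Q' = 3123/31

Original equilibrium: P* = 690/31, Q* = 2052/31.
New equilibrium: 285 - 7P = -123 + 8.5P, so 408 = 15.5P and P' = 816/31; Q' = 285 − 7(816/31) = 3123/31.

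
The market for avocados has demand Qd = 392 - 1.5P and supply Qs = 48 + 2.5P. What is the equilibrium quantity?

Q* = 263

Set Qd = Qs: 392 - 1.5P = 48 + 2.5P.
344 = 4P, so P* = 86.
Q* = 392 − 1.5(86) = 263.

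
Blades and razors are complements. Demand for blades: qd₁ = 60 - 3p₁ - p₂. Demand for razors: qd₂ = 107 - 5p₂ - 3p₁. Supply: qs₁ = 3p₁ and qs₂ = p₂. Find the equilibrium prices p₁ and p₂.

p₁ = 23/3, p₂ = 14

Market 1: 60 - 3p₁ - p₂ = 3p₁ → 6p₁ + p₂ = 60.
Market 2: 6p₂ + 3p₁ = 107.
Eliminating p₂: 6×(1) − 1×(2) gives 33p₁ = 253, so p₁ = 23/3.
Back-substitute into (2): p₂ = (107 − 3×23/3) / 6 = 14.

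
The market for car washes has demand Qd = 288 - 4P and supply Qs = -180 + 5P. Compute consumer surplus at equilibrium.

Equilibrium: 288 - 4P = -180 + 5P gives P* = 52, Q* = 80.
Demand choke price (Qd = 0): P = 72.
CS = ½(72 − 52)(80) = 800.

Consumer surplus = 800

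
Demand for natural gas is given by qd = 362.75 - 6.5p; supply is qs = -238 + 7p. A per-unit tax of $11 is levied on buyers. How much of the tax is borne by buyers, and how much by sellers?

Pre-tax equilibrium: p* = 44.5, q* = 73.5.
Tax on buyers shifts demand to qd = 362.75 − 6.5(p + 11) = 291.25 - 6.5p.
291.25 - 6.5p = -238 + 7p gives seller price ps = 2117/54; buyers pay pb = 2117/54 + 11 = 2711/54.
New quantity: q = 362.75 − 6.5(2711/54) = 1967/54.
Buyer burden = 2711/54 − 44.5 = 154/27; seller burden = 44.5 − 2117/54 = 143/27.

Buyers bear 154/27, sellers bear 143/27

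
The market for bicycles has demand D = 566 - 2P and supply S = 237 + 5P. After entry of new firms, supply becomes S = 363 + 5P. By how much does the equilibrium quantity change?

ΔQ = 36

Original equilibrium: P* = 47, Q* = 472.
New equilibrium: 566 - 2P = 363 + 5P, so 203 = 7P and P' = 29; Q' = 566 − 2(29) = 508.
Change in quantity: 508 − 472 = 36.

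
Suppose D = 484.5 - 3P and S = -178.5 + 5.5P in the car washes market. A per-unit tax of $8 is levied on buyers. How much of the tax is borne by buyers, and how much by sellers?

Pre-tax equilibrium: P* = 78, Q* = 250.5.
Tax on buyers shifts demand to D = 484.5 − 3(P + 8) = 460.5 - 3P.
460.5 - 3P = -178.5 + 5.5P gives seller price Ps = 1278/17; buyers pay Pb = 1278/17 + 8 = 1414/17.
New quantity: Q = 484.5 − 3(1414/17) = 7989/34.
Buyer burden = 1414/17 − 78 = 88/17; seller burden = 78 − 1278/17 = 48/17.

Buyers bear 88/17, sellers bear 48/17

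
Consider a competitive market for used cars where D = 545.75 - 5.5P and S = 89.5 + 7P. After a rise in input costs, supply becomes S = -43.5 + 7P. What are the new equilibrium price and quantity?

Original equilibrium: P* = 36.5, Q* = 345.
New equilibrium: 545.75 - 5.5P = -43.5 + 7P, so 589.25 = 12.5P and P' = 47.14; Q' = 545.75 − 5.5(47.14) = 286.48.

P' = 47.14, Q' = 286.48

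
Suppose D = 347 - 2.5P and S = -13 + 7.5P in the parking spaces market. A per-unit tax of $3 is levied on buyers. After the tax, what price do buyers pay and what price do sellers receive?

Buyers pay $38.25, sellers receive $35.25

Pre-tax equilibrium: P* = 36, Q* = 257.
Tax on buyers shifts demand to D = 347 − 2.5(P + 3) = 339.5 - 2.5P.
339.5 - 2.5P = -13 + 7.5P gives seller price Ps = 35.25; buyers pay Pb = 35.25 + 3 = 38.25.
New quantity: Q = 347 − 2.5(38.25) = 251.375.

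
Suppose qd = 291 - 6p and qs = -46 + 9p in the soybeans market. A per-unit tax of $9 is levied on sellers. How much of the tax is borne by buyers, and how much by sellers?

Pre-tax equilibrium: p* = 337/15, q* = 156.2.
Tax on sellers shifts supply to qs = -46 + 9(p − 9) = -127 + 9p.
291 - 6p = -127 + 9p gives buyer price pb = 418/15; sellers receive ps = 418/15 − 9 = 283/15.
New quantity: q = 291 − 6(418/15) = 123.8.
Buyer burden = 418/15 − 337/15 = 5.4; seller burden = 337/15 − 283/15 = 3.6.

Buyers bear $5.4, sellers bear $3.6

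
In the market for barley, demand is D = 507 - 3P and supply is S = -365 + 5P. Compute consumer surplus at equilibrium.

Consumer surplus = 5400

Equilibrium: 507 - 3P = -365 + 5P gives P* = 109, Q* = 180.
Demand choke price (D = 0): P = 169.
CS = ½(169 − 109)(180) = 5400.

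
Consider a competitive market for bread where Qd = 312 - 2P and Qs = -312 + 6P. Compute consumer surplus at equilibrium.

Consumer surplus = 6084

Equilibrium: 312 - 2P = -312 + 6P gives P* = 78, Q* = 156.
Demand choke price (Qd = 0): P = 156.
CS = ½(156 − 78)(156) = 6084.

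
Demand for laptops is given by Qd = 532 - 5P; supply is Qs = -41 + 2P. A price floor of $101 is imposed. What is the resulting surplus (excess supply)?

Equilibrium price would be P* = 573/7, so the floor at 101 binds.
At P = 101: Qd = 27, Qs = 161.
Surplus = 161 − 27 = 134.

Surplus = 134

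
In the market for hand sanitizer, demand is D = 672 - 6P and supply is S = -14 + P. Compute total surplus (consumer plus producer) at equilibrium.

Equilibrium: 672 - 6P = -14 + P gives P* = 98, Q* = 84.
Demand choke price: P = 112; supply starts at P = 14.
CS = ½(112 − 98)(84) = 588; PS = ½(98 − 14)(84) = 3528.

Total surplus = 4116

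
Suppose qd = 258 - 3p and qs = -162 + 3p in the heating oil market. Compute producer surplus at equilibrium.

Equilibrium: 258 - 3p = -162 + 3p gives p* = 70, q* = 48.
Supply starts at p = 54 (where qs = 0).
PS = ½(70 − 54)(48) = 384.

Producer surplus = 384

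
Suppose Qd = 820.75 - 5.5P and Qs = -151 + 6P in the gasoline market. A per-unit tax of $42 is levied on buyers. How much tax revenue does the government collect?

Tax revenue = 227472/23

Pre-tax equilibrium: P* = 84.5, Q* = 356.
Tax on buyers shifts demand to Qd = 820.75 − 5.5(P + 42) = 589.75 - 5.5P.
589.75 - 5.5P = -151 + 6P gives seller price Ps = 2963/46; buyers pay Pb = 2963/46 + 42 = 4895/46.
New quantity: Q = 820.75 − 5.5(4895/46) = 5416/23.
Revenue = 42 × 5416/23 = 227472/23.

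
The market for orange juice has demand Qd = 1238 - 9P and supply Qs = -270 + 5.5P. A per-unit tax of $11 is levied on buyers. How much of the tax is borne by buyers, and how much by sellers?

Pre-tax equilibrium: P* = 104, Q* = 302.
Tax on buyers shifts demand to Qd = 1238 − 9(P + 11) = 1139 - 9P.
1139 - 9P = -270 + 5.5P gives seller price Ps = 2818/29; buyers pay Pb = 2818/29 + 11 = 3137/29.
New quantity: Q = 1238 − 9(3137/29) = 7669/29.
Buyer burden = 3137/29 − 104 = 121/29; seller burden = 104 − 2818/29 = 198/29.

Buyers bear 121/29, sellers bear 198/29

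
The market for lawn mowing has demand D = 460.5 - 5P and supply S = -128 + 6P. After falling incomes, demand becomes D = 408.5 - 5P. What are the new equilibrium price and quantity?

P' = 1073/22, Q' = 1811/11

Original equilibrium: P* = 53.5, Q* = 193.
New equilibrium: 408.5 - 5P = -128 + 6P, so 536.5 = 11P and P' = 1073/22; Q' = 408.5 − 5(1073/22) = 1811/11.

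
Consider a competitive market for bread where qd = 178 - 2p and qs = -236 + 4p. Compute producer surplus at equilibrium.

Equilibrium: 178 - 2p = -236 + 4p gives p* = 69, q* = 40.
Supply starts at p = 59 (where qs = 0).
PS = ½(69 − 59)(40) = 200.

Producer surplus = 200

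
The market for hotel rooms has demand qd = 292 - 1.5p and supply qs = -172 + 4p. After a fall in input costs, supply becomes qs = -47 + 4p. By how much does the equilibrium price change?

Original equilibrium: p* = 928/11, q* = 1820/11.
New equilibrium: 292 - 1.5p = -47 + 4p, so 339 = 5.5p and p' = 678/11; q' = 292 − 1.5(678/11) = 2195/11.
Change in price: 678/11 − 928/11 = -250/11.

Δp = -250/11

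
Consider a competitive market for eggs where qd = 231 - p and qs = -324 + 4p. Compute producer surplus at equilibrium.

Equilibrium: 231 - p = -324 + 4p gives p* = 111, q* = 120.
Supply starts at p = 81 (where qs = 0).
PS = ½(111 − 81)(120) = 1800.

Producer surplus = 1800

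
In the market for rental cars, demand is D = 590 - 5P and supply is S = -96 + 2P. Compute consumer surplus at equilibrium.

Equilibrium: 590 - 5P = -96 + 2P gives P* = 98, Q* = 100.
Demand choke price (D = 0): P = 118.
CS = ½(118 − 98)(100) = 1000.

Consumer surplus = 1000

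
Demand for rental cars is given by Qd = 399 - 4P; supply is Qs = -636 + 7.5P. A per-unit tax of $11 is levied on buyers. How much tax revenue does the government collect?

Pre-tax equilibrium: P* = 90, Q* = 39.
Tax on buyers shifts demand to Qd = 399 − 4(P + 11) = 355 - 4P.
355 - 4P = -636 + 7.5P gives seller price Ps = 1982/23; buyers pay Pb = 1982/23 + 11 = 2235/23.
New quantity: Q = 399 − 4(2235/23) = 237/23.
Revenue = 11 × 237/23 = 2607/23.

Tax revenue = 2607/23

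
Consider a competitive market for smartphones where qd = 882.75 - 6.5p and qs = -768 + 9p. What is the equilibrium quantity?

q* = 190.5

Set qd = qs: 882.75 - 6.5p = -768 + 9p.
1650.75 = 15.5p, so p* = 106.5.
q* = 882.75 − 6.5(106.5) = 190.5.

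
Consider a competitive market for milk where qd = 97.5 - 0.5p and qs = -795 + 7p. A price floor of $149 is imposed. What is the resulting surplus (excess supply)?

Surplus = 225

Equilibrium price would be p* = 119, so the floor at 149 binds.
At p = 149: qd = 23, qs = 248.
Surplus = 248 − 23 = 225.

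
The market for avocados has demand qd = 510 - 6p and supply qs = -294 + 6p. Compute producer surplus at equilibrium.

Producer surplus = 972

Equilibrium: 510 - 6p = -294 + 6p gives p* = 67, q* = 108.
Supply starts at p = 49 (where qs = 0).
PS = ½(67 − 49)(108) = 972.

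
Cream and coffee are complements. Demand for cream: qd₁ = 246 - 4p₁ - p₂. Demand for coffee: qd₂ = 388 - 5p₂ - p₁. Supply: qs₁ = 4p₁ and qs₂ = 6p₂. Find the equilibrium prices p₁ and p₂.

Market 1: 246 - 4p₁ - p₂ = 4p₁ → 8p₁ + p₂ = 246.
Market 2: 11p₂ + p₁ = 388.
Eliminating p₂: 11×(1) − 1×(2) gives 87p₁ = 2318, so p₁ = 2318/87.
Back-substitute into (2): p₂ = (388 − 1×2318/87) / 11 = 2858/87.

p₁ = 2318/87, p₂ = 2858/87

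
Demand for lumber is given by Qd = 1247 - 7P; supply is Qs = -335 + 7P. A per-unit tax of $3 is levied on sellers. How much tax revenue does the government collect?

Pre-tax equilibrium: P* = 113, Q* = 456.
Tax on sellers shifts supply to Qs = -335 + 7(P − 3) = -356 + 7P.
1247 - 7P = -356 + 7P gives buyer price Pb = 114.5; sellers receive Ps = 114.5 − 3 = 111.5.
New quantity: Q = 1247 − 7(114.5) = 445.5.
Revenue = 3 × 445.5 = 1336.5.

Tax revenue = 1336.5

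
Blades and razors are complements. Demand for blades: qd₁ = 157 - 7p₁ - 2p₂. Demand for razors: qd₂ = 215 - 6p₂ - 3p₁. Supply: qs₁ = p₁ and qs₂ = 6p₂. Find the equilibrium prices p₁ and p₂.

Market 1: 157 - 7p₁ - 2p₂ = p₁ → 8p₁ + 2p₂ = 157.
Market 2: 12p₂ + 3p₁ = 215.
Eliminating p₂: 12×(1) − 2×(2) gives 90p₁ = 1454, so p₁ = 727/45.
Back-substitute into (2): p₂ = (215 − 3×727/45) / 12 = 1249/90.

p₁ = 727/45, p₂ = 1249/90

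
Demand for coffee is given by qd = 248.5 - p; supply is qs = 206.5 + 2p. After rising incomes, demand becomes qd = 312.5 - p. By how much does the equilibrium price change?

Δp = 64/3

Original equilibrium: p* = 14, q* = 234.5.
New equilibrium: 312.5 - p = 206.5 + 2p, so 106 = 3p and p' = 106/3; q' = 312.5 − 1(106/3) = 1663/6.
Change in price: 106/3 − 14 = 64/3.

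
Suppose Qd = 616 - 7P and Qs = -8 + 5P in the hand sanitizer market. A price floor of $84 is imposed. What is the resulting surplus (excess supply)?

Equilibrium price would be P* = 52, so the floor at 84 binds.
At P = 84: Qd = 28, Qs = 412.
Surplus = 412 − 28 = 384.

Surplus = 384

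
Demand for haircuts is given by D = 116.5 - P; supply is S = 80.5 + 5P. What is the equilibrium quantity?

Q* = 110.5

Set D = S: 116.5 - P = 80.5 + 5P.
36 = 6P, so P* = 6.
Q* = 116.5 − 1(6) = 110.5.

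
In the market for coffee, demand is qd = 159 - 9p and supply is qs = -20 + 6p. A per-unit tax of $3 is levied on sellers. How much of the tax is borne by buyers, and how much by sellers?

Buyers bear $1.2, sellers bear $1.8

Pre-tax equilibrium: p* = 179/15, q* = 51.6.
Tax on sellers shifts supply to qs = -20 + 6(p − 3) = -38 + 6p.
159 - 9p = -38 + 6p gives buyer price pb = 197/15; sellers receive ps = 197/15 − 3 = 152/15.
New quantity: q = 159 − 9(197/15) = 40.8.
Buyer burden = 197/15 − 179/15 = 1.2; seller burden = 179/15 − 152/15 = 1.8.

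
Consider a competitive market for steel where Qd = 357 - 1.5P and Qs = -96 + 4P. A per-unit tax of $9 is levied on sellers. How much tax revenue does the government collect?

Tax revenue = 22140/11

Pre-tax equilibrium: P* = 906/11, Q* = 2568/11.
Tax on sellers shifts supply to Qs = -96 + 4(P − 9) = -132 + 4P.
357 - 1.5P = -132 + 4P gives buyer price Pb = 978/11; sellers receive Ps = 978/11 − 9 = 879/11.
New quantity: Q = 357 − 1.5(978/11) = 2460/11.
Revenue = 9 × 2460/11 = 22140/11.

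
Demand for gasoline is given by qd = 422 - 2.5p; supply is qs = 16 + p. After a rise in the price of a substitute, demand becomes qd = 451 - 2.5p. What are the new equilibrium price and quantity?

p' = 870/7, q' = 982/7

Original equilibrium: p* = 116, q* = 132.
New equilibrium: 451 - 2.5p = 16 + p, so 435 = 3.5p and p' = 870/7; q' = 451 − 2.5(870/7) = 982/7.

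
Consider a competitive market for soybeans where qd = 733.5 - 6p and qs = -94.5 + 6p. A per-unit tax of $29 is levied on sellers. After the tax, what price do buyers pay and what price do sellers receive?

Buyers pay $83.5, sellers receive $54.5

Pre-tax equilibrium: p* = 69, q* = 319.5.
Tax on sellers shifts supply to qs = -94.5 + 6(p − 29) = -268.5 + 6p.
733.5 - 6p = -268.5 + 6p gives buyer price pb = 83.5; sellers receive ps = 83.5 − 29 = 54.5.
New quantity: q = 733.5 − 6(83.5) = 232.5.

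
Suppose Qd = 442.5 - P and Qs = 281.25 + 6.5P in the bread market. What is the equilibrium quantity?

Set Qd = Qs: 442.5 - P = 281.25 + 6.5P.
161.25 = 7.5P, so P* = 21.5.
Q* = 442.5 − 1(21.5) = 421.

Q* = 421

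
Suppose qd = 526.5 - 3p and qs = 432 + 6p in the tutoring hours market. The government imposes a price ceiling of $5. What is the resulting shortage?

Equilibrium price would be p* = 10.5, so the ceiling at 5 binds.
At p = 5: qd = 526.5 − 3(5) = 511.5, qs = 432 + 6(5) = 462.
Shortage = 511.5 − 462 = 49.5.

Shortage = 49.5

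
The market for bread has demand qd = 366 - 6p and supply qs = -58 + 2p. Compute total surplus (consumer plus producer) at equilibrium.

Total surplus = 768

Equilibrium: 366 - 6p = -58 + 2p gives p* = 53, q* = 48.
Demand choke price: p = 61; supply starts at p = 29.
CS = ½(61 − 53)(48) = 192; PS = ½(53 − 29)(48) = 576.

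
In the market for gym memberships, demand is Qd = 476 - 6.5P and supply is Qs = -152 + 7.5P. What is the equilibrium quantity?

Q* = 1291/7

Set Qd = Qs: 476 - 6.5P = -152 + 7.5P.
628 = 14P, so P* = 314/7.
Q* = 476 − 6.5(314/7) = 1291/7.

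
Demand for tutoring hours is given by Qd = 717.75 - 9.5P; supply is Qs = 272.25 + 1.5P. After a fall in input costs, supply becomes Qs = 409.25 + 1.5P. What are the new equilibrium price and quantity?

Original equilibrium: P* = 40.5, Q* = 333.
New equilibrium: 717.75 - 9.5P = 409.25 + 1.5P, so 308.5 = 11P and P' = 617/22; Q' = 717.75 − 9.5(617/22) = 9929/22.

P' = 617/22, Q' = 9929/22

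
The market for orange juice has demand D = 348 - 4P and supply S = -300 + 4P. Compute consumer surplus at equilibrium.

Equilibrium: 348 - 4P = -300 + 4P gives P* = 81, Q* = 24.
Demand choke price (D = 0): P = 87.
CS = ½(87 − 81)(24) = 72.

Consumer surplus = 72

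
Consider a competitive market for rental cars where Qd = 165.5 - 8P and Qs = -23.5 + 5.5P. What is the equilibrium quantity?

Set Qd = Qs: 165.5 - 8P = -23.5 + 5.5P.
189 = 13.5P, so P* = 14.
Q* = 165.5 − 8(14) = 53.5.

Q* = 53.5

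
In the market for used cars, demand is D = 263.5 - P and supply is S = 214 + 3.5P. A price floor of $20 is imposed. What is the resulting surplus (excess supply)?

Equilibrium price would be P* = 11, so the floor at 20 binds.
At P = 20: D = 243.5, S = 284.
Surplus = 284 − 243.5 = 40.5.

Surplus = 40.5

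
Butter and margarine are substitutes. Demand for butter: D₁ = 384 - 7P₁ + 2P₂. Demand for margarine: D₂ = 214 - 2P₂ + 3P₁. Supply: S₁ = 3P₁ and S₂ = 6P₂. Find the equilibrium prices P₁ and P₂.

P₁ = 1750/37, P₂ = 1646/37

Market 1: 384 - 7P₁ + 2P₂ = 3P₁ → 10P₁ - 2P₂ = 384.
Market 2: 8P₂ - 3P₁ = 214.
Eliminating P₂: 8×(1) + 2×(2) gives 74P₁ = 3500, so P₁ = 1750/37.
Back-substitute into (2): P₂ = (214 + 3×1750/37) / 8 = 1646/37.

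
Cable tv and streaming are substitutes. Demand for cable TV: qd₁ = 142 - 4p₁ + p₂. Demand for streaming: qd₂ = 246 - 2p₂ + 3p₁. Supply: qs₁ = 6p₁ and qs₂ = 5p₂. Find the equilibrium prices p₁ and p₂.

p₁ = 1240/67, p₂ = 2886/67

Market 1: 142 - 4p₁ + p₂ = 6p₁ → 10p₁ - p₂ = 142.
Market 2: 7p₂ - 3p₁ = 246.
Eliminating p₂: 7×(1) + 1×(2) gives 67p₁ = 1240, so p₁ = 1240/67.
Back-substitute into (2): p₂ = (246 + 3×1240/67) / 7 = 2886/67.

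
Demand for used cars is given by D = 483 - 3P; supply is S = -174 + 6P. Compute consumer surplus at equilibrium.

Equilibrium: 483 - 3P = -174 + 6P gives P* = 73, Q* = 264.
Demand choke price (D = 0): P = 161.
CS = ½(161 − 73)(264) = 11616.

Consumer surplus = 11616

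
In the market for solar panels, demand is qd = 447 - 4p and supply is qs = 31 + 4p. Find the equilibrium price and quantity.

Set qd = qs: 447 - 4p = 31 + 4p.
416 = 8p, so p* = 52.
q* = 447 − 4(52) = 239.

p* = 52, q* = 239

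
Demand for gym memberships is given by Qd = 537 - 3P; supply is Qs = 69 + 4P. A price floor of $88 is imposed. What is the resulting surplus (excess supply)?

Equilibrium price would be P* = 468/7, so the floor at 88 binds.
At P = 88: Qd = 273, Qs = 421.
Surplus = 421 − 273 = 148.

Surplus = 148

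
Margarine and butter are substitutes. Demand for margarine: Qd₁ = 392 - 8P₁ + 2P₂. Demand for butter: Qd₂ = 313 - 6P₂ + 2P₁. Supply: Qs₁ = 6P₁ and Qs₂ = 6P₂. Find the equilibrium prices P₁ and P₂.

P₁ = 32.5, P₂ = 31.5

Market 1: 392 - 8P₁ + 2P₂ = 6P₁ → 14P₁ - 2P₂ = 392.
Market 2: 12P₂ - 2P₁ = 313.
Eliminating P₂: 12×(1) + 2×(2) gives 164P₁ = 5330, so P₁ = 32.5.
Back-substitute into (2): P₂ = (313 + 2×32.5) / 12 = 31.5.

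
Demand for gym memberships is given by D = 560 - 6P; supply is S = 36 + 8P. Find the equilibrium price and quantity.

P* = 262/7, Q* = 2348/7

Set D = S: 560 - 6P = 36 + 8P.
524 = 14P, so P* = 262/7.
Q* = 560 − 6(262/7) = 2348/7.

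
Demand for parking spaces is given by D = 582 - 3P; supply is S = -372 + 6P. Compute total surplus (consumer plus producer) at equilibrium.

Total surplus = 17424

Equilibrium: 582 - 3P = -372 + 6P gives P* = 106, Q* = 264.
Demand choke price: P = 194; supply starts at P = 62.
CS = ½(194 − 106)(264) = 11616; PS = ½(106 − 62)(264) = 5808.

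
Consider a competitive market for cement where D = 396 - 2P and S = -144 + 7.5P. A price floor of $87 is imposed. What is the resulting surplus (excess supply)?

Surplus = 286.5

Equilibrium price would be P* = 1080/19, so the floor at 87 binds.
At P = 87: D = 222, S = 508.5.
Surplus = 508.5 − 222 = 286.5.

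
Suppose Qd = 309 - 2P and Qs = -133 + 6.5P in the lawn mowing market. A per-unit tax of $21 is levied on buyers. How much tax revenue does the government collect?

Pre-tax equilibrium: P* = 52, Q* = 205.
Tax on buyers shifts demand to Qd = 309 − 2(P + 21) = 267 - 2P.
267 - 2P = -133 + 6.5P gives seller price Ps = 800/17; buyers pay Pb = 800/17 + 21 = 1157/17.
New quantity: Q = 309 − 2(1157/17) = 2939/17.
Revenue = 21 × 2939/17 = 61719/17.

Tax revenue = 61719/17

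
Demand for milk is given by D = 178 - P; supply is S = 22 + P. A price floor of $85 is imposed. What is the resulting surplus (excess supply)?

Surplus = 14

Equilibrium price would be P* = 78, so the floor at 85 binds.
At P = 85: D = 93, S = 107.
Surplus = 107 − 93 = 14.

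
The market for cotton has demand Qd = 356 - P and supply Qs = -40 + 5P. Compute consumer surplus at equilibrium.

Equilibrium: 356 - P = -40 + 5P gives P* = 66, Q* = 290.
Demand choke price (Qd = 0): P = 356.
CS = ½(356 − 66)(290) = 42050.

Consumer surplus = 42050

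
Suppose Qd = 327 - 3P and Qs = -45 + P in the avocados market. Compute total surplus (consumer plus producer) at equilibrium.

Equilibrium: 327 - 3P = -45 + P gives P* = 93, Q* = 48.
Demand choke price: P = 109; supply starts at P = 45.
CS = ½(109 − 93)(48) = 384; PS = ½(93 − 45)(48) = 1152.

Total surplus = 1536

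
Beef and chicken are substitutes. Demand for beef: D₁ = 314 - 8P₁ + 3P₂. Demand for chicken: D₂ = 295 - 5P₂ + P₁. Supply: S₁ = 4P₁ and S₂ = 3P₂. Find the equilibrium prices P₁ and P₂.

P₁ = 3397/93, P₂ = 3854/93

Market 1: 314 - 8P₁ + 3P₂ = 4P₁ → 12P₁ - 3P₂ = 314.
Market 2: 8P₂ - P₁ = 295.
Eliminating P₂: 8×(1) + 3×(2) gives 93P₁ = 3397, so P₁ = 3397/93.
Back-substitute into (2): P₂ = (295 + 1×3397/93) / 8 = 3854/93.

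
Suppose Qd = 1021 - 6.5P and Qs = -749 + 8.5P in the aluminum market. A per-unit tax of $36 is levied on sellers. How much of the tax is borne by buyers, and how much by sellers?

Pre-tax equilibrium: P* = 118, Q* = 254.
Tax on sellers shifts supply to Qs = -749 + 8.5(P − 36) = -1055 + 8.5P.
1021 - 6.5P = -1055 + 8.5P gives buyer price Pb = 138.4; sellers receive Ps = 138.4 − 36 = 102.4.
New quantity: Q = 1021 − 6.5(138.4) = 121.4.
Buyer burden = 138.4 − 118 = 20.4; seller burden = 118 − 102.4 = 15.6.

Buyers bear $20.4, sellers bear $15.6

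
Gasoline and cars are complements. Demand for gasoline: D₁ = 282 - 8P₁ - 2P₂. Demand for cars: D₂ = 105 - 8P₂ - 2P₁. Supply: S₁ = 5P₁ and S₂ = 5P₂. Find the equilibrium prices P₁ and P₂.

Market 1: 282 - 8P₁ - 2P₂ = 5P₁ → 13P₁ + 2P₂ = 282.
Market 2: 13P₂ + 2P₁ = 105.
Eliminating P₂: 13×(1) − 2×(2) gives 165P₁ = 3456, so P₁ = 1152/55.
Back-substitute into (2): P₂ = (105 − 2×1152/55) / 13 = 267/55.

P₁ = 1152/55, P₂ = 267/55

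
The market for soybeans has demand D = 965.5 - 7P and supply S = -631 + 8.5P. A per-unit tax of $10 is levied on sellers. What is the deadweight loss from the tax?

Deadweight loss = 5950/31

Pre-tax equilibrium: P* = 103, Q* = 244.5.
Tax on sellers shifts supply to S = -631 + 8.5(P − 10) = -716 + 8.5P.
965.5 - 7P = -716 + 8.5P gives buyer price Pb = 3363/31; sellers receive Ps = 3363/31 − 10 = 3053/31.
New quantity: Q = 965.5 − 7(3363/31) = 12779/62.
DWL = ½ × 10 × (244.5 − 12779/62) = 5950/31.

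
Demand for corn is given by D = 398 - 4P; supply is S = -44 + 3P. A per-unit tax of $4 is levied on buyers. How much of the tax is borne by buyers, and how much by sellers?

Pre-tax equilibrium: P* = 442/7, Q* = 1018/7.
Tax on buyers shifts demand to D = 398 − 4(P + 4) = 382 - 4P.
382 - 4P = -44 + 3P gives seller price Ps = 426/7; buyers pay Pb = 426/7 + 4 = 454/7.
New quantity: Q = 398 − 4(454/7) = 970/7.
Buyer burden = 454/7 − 442/7 = 12/7; seller burden = 442/7 − 426/7 = 16/7.

Buyers bear 12/7, sellers bear 16/7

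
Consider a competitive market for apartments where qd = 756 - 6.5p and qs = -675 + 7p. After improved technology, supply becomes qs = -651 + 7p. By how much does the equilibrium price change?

Δp = -16/9

Original equilibrium: p* = 106, q* = 67.
New equilibrium: 756 - 6.5p = -651 + 7p, so 1407 = 13.5p and p' = 938/9; q' = 756 − 6.5(938/9) = 707/9.
Change in price: 938/9 − 106 = -16/9.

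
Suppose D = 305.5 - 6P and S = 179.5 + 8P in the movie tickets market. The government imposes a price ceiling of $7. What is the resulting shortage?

Shortage = 28

Equilibrium price would be P* = 9, so the ceiling at 7 binds.
At P = 7: D = 305.5 − 6(7) = 263.5, S = 179.5 + 8(7) = 235.5.
Shortage = 263.5 − 235.5 = 28.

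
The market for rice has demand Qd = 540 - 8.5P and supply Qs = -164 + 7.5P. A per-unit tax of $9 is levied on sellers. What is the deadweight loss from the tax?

Deadweight loss = 161.3671875

Pre-tax equilibrium: P* = 44, Q* = 166.
Tax on sellers shifts supply to Qs = -164 + 7.5(P − 9) = -231.5 + 7.5P.
540 - 8.5P = -231.5 + 7.5P gives buyer price Pb = 48.21875; sellers receive Ps = 48.21875 − 9 = 39.21875.
New quantity: Q = 540 − 8.5(48.21875) = 130.140625.
DWL = ½ × 9 × (166 − 130.140625) = 161.3671875.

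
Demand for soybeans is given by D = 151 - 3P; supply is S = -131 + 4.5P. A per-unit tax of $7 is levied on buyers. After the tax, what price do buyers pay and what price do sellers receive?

Buyers pay $41.8, sellers receive $34.8

Pre-tax equilibrium: P* = 37.6, Q* = 38.2.
Tax on buyers shifts demand to D = 151 − 3(P + 7) = 130 - 3P.
130 - 3P = -131 + 4.5P gives seller price Ps = 34.8; buyers pay Pb = 34.8 + 7 = 41.8.
New quantity: Q = 151 − 3(41.8) = 25.6.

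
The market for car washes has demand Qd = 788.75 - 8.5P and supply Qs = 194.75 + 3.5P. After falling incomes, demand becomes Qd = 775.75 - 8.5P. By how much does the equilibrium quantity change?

ΔQ = -91/24

Original equilibrium: P* = 49.5, Q* = 368.
New equilibrium: 775.75 - 8.5P = 194.75 + 3.5P, so 581 = 12P and P' = 581/12; Q' = 775.75 − 8.5(581/12) = 8741/24.
Change in quantity: 8741/24 − 368 = -91/24.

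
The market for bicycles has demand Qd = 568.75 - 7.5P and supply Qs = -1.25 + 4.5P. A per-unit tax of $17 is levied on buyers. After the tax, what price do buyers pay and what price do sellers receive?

Pre-tax equilibrium: P* = 47.5, Q* = 212.5.
Tax on buyers shifts demand to Qd = 568.75 − 7.5(P + 17) = 441.25 - 7.5P.
441.25 - 7.5P = -1.25 + 4.5P gives seller price Ps = 36.875; buyers pay Pb = 36.875 + 17 = 53.875.
New quantity: Q = 568.75 − 7.5(53.875) = 164.6875.

Buyers pay $53.875, sellers receive $36.875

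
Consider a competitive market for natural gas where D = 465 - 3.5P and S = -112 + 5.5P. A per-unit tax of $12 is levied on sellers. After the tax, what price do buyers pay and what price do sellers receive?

Pre-tax equilibrium: P* = 577/9, Q* = 4331/18.
Tax on sellers shifts supply to S = -112 + 5.5(P − 12) = -178 + 5.5P.
465 - 3.5P = -178 + 5.5P gives buyer price Pb = 643/9; sellers receive Ps = 643/9 − 12 = 535/9.
New quantity: Q = 465 − 3.5(643/9) = 3869/18.

Buyers pay 643/9, sellers receive 535/9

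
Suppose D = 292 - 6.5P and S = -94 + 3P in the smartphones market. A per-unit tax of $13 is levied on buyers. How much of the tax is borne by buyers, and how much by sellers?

Pre-tax equilibrium: P* = 772/19, Q* = 530/19.
Tax on buyers shifts demand to D = 292 − 6.5(P + 13) = 207.5 - 6.5P.
207.5 - 6.5P = -94 + 3P gives seller price Ps = 603/19; buyers pay Pb = 603/19 + 13 = 850/19.
New quantity: Q = 292 − 6.5(850/19) = 23/19.
Buyer burden = 850/19 − 772/19 = 78/19; seller burden = 772/19 − 603/19 = 169/19.

Buyers bear 78/19, sellers bear 169/19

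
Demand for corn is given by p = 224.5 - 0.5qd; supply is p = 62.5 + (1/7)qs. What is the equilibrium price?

Set the two price expressions equal: 224.5 - 0.5q = 62.5 + (1/7)q.
162 = (9/14)q, so q* = 252.
p* = 224.5 − (0.5)(252) = 98.5.

p* = 98.5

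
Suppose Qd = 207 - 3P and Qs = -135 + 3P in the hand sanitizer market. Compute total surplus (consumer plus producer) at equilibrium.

Total surplus = 432

Equilibrium: 207 - 3P = -135 + 3P gives P* = 57, Q* = 36.
Demand choke price: P = 69; supply starts at P = 45.
CS = ½(69 − 57)(36) = 216; PS = ½(57 − 45)(36) = 216.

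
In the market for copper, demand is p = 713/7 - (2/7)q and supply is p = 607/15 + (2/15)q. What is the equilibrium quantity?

Set the two price expressions equal: 713/7 - (2/7)q = 607/15 + (2/15)q.
6446/105 = (44/105)q, so q* = 146.5.
p* = 713/7 − (2/7)(146.5) = 60.

q* = 146.5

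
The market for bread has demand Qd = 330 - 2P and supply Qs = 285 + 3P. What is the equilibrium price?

Set Qd = Qs: 330 - 2P = 285 + 3P.
45 = 5P, so P* = 9.
Q* = 330 − 2(9) = 312.

P* = 9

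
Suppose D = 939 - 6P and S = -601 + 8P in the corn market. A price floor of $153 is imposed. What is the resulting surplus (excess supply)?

Surplus = 602

Equilibrium price would be P* = 110, so the floor at 153 binds.
At P = 153: D = 21, S = 623.
Surplus = 623 − 21 = 602.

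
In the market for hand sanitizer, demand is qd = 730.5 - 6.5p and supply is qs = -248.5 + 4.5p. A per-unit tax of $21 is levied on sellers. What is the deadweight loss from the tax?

Deadweight loss = 51597/88

Pre-tax equilibrium: p* = 89, q* = 152.
Tax on sellers shifts supply to qs = -248.5 + 4.5(p − 21) = -343 + 4.5p.
730.5 - 6.5p = -343 + 4.5p gives buyer price pb = 2147/22; sellers receive ps = 2147/22 − 21 = 1685/22.
New quantity: q = 730.5 − 6.5(2147/22) = 4231/44.
DWL = ½ × 21 × (152 − 4231/44) = 51597/88.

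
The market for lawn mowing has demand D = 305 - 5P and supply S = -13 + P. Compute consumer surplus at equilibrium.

Equilibrium: 305 - 5P = -13 + P gives P* = 53, Q* = 40.
Demand choke price (D = 0): P = 61.
CS = ½(61 − 53)(40) = 160.

Consumer surplus = 160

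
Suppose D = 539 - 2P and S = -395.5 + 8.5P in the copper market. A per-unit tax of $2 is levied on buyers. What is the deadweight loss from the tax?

Deadweight loss = 68/21

Pre-tax equilibrium: P* = 89, Q* = 361.
Tax on buyers shifts demand to D = 539 − 2(P + 2) = 535 - 2P.
535 - 2P = -395.5 + 8.5P gives seller price Ps = 1861/21; buyers pay Pb = 1861/21 + 2 = 1903/21.
New quantity: Q = 539 − 2(1903/21) = 7513/21.
DWL = ½ × 2 × (361 − 7513/21) = 68/21.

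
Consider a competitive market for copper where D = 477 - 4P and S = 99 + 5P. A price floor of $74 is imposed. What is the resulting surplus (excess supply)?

Equilibrium price would be P* = 42, so the floor at 74 binds.
At P = 74: D = 181, S = 469.
Surplus = 469 − 181 = 288.

Surplus = 288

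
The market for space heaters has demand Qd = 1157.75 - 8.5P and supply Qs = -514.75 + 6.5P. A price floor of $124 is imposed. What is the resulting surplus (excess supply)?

Surplus = 187.5

Equilibrium price would be P* = 111.5, so the floor at 124 binds.
At P = 124: Qd = 103.75, Qs = 291.25.
Surplus = 291.25 − 103.75 = 187.5.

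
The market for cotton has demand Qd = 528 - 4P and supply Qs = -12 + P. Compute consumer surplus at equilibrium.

Equilibrium: 528 - 4P = -12 + P gives P* = 108, Q* = 96.
Demand choke price (Qd = 0): P = 132.
CS = ½(132 − 108)(96) = 1152.

Consumer surplus = 1152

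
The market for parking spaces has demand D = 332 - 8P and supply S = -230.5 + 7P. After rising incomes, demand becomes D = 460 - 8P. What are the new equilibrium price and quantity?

Original equilibrium: P* = 37.5, Q* = 32.
New equilibrium: 460 - 8P = -230.5 + 7P, so 690.5 = 15P and P' = 1381/30; Q' = 460 − 8(1381/30) = 1376/15.

P' = 1381/30, Q' = 1376/15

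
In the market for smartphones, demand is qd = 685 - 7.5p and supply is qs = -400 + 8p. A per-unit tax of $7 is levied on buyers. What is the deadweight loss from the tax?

Deadweight loss = 2940/31

Pre-tax equilibrium: p* = 70, q* = 160.
Tax on buyers shifts demand to qd = 685 − 7.5(p + 7) = 632.5 - 7.5p.
632.5 - 7.5p = -400 + 8p gives seller price ps = 2065/31; buyers pay pb = 2065/31 + 7 = 2282/31.
New quantity: q = 685 − 7.5(2282/31) = 4120/31.
DWL = ½ × 7 × (160 − 4120/31) = 2940/31.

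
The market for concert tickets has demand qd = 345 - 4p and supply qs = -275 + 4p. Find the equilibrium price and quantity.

p* = 77.5, q* = 35

Set qd = qs: 345 - 4p = -275 + 4p.
620 = 8p, so p* = 77.5.
q* = 345 − 4(77.5) = 35.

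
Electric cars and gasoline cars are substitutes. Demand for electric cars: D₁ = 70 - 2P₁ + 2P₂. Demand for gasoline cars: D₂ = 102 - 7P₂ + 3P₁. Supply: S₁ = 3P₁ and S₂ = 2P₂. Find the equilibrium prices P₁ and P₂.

P₁ = 278/13, P₂ = 240/13

Market 1: 70 - 2P₁ + 2P₂ = 3P₁ → 5P₁ - 2P₂ = 70.
Market 2: 9P₂ - 3P₁ = 102.
Eliminating P₂: 9×(1) + 2×(2) gives 39P₁ = 834, so P₁ = 278/13.
Back-substitute into (2): P₂ = (102 + 3×278/13) / 9 = 240/13.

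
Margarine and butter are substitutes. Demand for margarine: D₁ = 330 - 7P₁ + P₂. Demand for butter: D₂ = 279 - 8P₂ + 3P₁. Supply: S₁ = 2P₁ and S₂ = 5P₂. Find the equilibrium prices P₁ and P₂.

Market 1: 330 - 7P₁ + P₂ = 2P₁ → 9P₁ - P₂ = 330.
Market 2: 13P₂ - 3P₁ = 279.
Eliminating P₂: 13×(1) + 1×(2) gives 114P₁ = 4569, so P₁ = 1523/38.
Back-substitute into (2): P₂ = (279 + 3×1523/38) / 13 = 1167/38.

P₁ = 1523/38, P₂ = 1167/38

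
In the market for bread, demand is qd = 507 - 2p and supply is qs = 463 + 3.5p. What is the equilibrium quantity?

Set qd = qs: 507 - 2p = 463 + 3.5p.
44 = 5.5p, so p* = 8.
q* = 507 − 2(8) = 491.

q* = 491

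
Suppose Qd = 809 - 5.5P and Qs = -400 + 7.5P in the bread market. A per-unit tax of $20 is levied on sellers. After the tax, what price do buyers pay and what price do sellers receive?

Pre-tax equilibrium: P* = 93, Q* = 297.5.
Tax on sellers shifts supply to Qs = -400 + 7.5(P − 20) = -550 + 7.5P.
809 - 5.5P = -550 + 7.5P gives buyer price Pb = 1359/13; sellers receive Ps = 1359/13 − 20 = 1099/13.
New quantity: Q = 809 − 5.5(1359/13) = 6085/26.

Buyers pay 1359/13, sellers receive 1099/13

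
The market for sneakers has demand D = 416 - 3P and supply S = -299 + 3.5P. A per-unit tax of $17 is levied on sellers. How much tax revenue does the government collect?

Pre-tax equilibrium: P* = 110, Q* = 86.
Tax on sellers shifts supply to S = -299 + 3.5(P − 17) = -358.5 + 3.5P.
416 - 3P = -358.5 + 3.5P gives buyer price Pb = 1549/13; sellers receive Ps = 1549/13 − 17 = 1328/13.
New quantity: Q = 416 − 3(1549/13) = 761/13.
Revenue = 17 × 761/13 = 12937/13.

Tax revenue = 12937/13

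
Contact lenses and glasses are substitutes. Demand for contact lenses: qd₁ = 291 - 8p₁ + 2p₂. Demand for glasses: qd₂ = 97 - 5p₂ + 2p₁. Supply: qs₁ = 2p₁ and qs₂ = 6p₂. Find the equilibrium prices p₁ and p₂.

Market 1: 291 - 8p₁ + 2p₂ = 2p₁ → 10p₁ - 2p₂ = 291.
Market 2: 11p₂ - 2p₁ = 97.
Eliminating p₂: 11×(1) + 2×(2) gives 106p₁ = 3395, so p₁ = 3395/106.
Back-substitute into (2): p₂ = (97 + 2×3395/106) / 11 = 776/53.

p₁ = 3395/106, p₂ = 776/53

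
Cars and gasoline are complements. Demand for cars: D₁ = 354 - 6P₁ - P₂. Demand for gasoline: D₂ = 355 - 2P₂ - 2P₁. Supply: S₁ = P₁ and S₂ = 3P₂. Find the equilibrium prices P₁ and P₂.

Market 1: 354 - 6P₁ - P₂ = P₁ → 7P₁ + P₂ = 354.
Market 2: 5P₂ + 2P₁ = 355.
Eliminating P₂: 5×(1) − 1×(2) gives 33P₁ = 1415, so P₁ = 1415/33.
Back-substitute into (2): P₂ = (355 − 2×1415/33) / 5 = 1777/33.

P₁ = 1415/33, P₂ = 1777/33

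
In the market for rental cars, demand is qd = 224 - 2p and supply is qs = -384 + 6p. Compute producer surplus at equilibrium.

Producer surplus = 432

Equilibrium: 224 - 2p = -384 + 6p gives p* = 76, q* = 72.
Supply starts at p = 64 (where qs = 0).
PS = ½(76 − 64)(72) = 432.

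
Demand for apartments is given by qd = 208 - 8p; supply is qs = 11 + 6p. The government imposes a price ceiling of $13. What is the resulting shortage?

Equilibrium price would be p* = 197/14, so the ceiling at 13 binds.
At p = 13: qd = 208 − 8(13) = 104, qs = 11 + 6(13) = 89.
Shortage = 104 − 89 = 15.

Shortage = 15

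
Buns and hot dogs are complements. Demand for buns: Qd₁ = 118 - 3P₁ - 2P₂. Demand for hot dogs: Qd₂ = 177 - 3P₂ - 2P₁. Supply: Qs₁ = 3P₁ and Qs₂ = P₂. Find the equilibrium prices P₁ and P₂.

Market 1: 118 - 3P₁ - 2P₂ = 3P₁ → 6P₁ + 2P₂ = 118.
Market 2: 4P₂ + 2P₁ = 177.
Eliminating P₂: 4×(1) − 2×(2) gives 20P₁ = 118, so P₁ = 5.9.
Back-substitute into (2): P₂ = (177 − 2×5.9) / 4 = 41.3.

P₁ = 5.9, P₂ = 41.3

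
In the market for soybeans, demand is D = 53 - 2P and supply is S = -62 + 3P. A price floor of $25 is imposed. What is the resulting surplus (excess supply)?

Equilibrium price would be P* = 23, so the floor at 25 binds.
At P = 25: D = 3, S = 13.
Surplus = 13 − 3 = 10.

Surplus = 10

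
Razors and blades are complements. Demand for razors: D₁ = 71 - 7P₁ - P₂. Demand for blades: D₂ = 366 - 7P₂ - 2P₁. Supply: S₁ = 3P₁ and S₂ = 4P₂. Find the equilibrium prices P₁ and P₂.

Market 1: 71 - 7P₁ - P₂ = 3P₁ → 10P₁ + P₂ = 71.
Market 2: 11P₂ + 2P₁ = 366.
Eliminating P₂: 11×(1) − 1×(2) gives 108P₁ = 415, so P₁ = 415/108.
Back-substitute into (2): P₂ = (366 − 2×415/108) / 11 = 1759/54.

P₁ = 415/108, P₂ = 1759/54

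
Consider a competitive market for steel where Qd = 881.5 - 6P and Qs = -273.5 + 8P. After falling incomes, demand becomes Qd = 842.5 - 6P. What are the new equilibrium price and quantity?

P' = 558/7, Q' = 5099/14

Original equilibrium: P* = 82.5, Q* = 386.5.
New equilibrium: 842.5 - 6P = -273.5 + 8P, so 1116 = 14P and P' = 558/7; Q' = 842.5 − 6(558/7) = 5099/14.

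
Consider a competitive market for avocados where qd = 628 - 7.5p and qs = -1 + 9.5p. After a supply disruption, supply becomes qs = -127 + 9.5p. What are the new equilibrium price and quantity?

Original equilibrium: p* = 37, q* = 350.5.
New equilibrium: 628 - 7.5p = -127 + 9.5p, so 755 = 17p and p' = 755/17; q' = 628 − 7.5(755/17) = 10027/34.

p' = 755/17, q' = 10027/34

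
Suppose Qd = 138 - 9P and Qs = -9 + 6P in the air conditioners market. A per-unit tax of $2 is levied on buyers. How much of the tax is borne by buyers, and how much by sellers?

Buyers bear $0.8, sellers bear $1.2

Pre-tax equilibrium: P* = 9.8, Q* = 49.8.
Tax on buyers shifts demand to Qd = 138 − 9(P + 2) = 120 - 9P.
120 - 9P = -9 + 6P gives seller price Ps = 8.6; buyers pay Pb = 8.6 + 2 = 10.6.
New quantity: Q = 138 − 9(10.6) = 42.6.
Buyer burden = 10.6 − 9.8 = 0.8; seller burden = 9.8 − 8.6 = 1.2.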